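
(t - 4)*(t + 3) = t^2 - t - 12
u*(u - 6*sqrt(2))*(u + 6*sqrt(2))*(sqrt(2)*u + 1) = sqrt(2)*u^4 + u^3 - 72*sqrt(2)*u^2 - 72*u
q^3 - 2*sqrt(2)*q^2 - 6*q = q*(q - 3*sqrt(2))*(q + sqrt(2))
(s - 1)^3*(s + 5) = s^4 + 2*s^3 - 12*s^2 + 14*s - 5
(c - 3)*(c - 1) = c^2 - 4*c + 3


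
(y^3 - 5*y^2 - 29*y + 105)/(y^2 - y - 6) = (y^2 - 2*y - 35)/(y + 2)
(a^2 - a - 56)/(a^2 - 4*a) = (a^2 - a - 56)/(a*(a - 4))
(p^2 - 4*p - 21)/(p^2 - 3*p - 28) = (p + 3)/(p + 4)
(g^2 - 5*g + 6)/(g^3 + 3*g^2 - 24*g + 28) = (g - 3)/(g^2 + 5*g - 14)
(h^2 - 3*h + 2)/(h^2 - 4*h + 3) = (h - 2)/(h - 3)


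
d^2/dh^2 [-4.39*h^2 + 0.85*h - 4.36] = -8.78000000000000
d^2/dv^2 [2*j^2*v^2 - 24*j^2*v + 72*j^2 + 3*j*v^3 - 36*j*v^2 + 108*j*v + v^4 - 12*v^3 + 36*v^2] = 4*j^2 + 18*j*v - 72*j + 12*v^2 - 72*v + 72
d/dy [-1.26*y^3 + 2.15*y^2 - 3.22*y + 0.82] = -3.78*y^2 + 4.3*y - 3.22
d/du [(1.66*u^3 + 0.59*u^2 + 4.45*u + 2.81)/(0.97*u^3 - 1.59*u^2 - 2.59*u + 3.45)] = (-3.2117*u^4 - 17.2318*u^3 + 14.5513*u^2 + 13.0068*u + 22.6304)/(0.9409*u^6 - 3.0846*u^5 - 2.4965*u^4 + 14.9292*u^3 - 4.2629*u^2 - 17.871*u + 11.9025)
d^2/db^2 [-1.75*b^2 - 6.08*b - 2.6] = -3.50000000000000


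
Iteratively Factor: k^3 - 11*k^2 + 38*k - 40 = (k - 5)*(k^2 - 6*k + 8) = (k - 5)*(k - 2)*(k - 4)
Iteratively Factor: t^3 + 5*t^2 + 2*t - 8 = (t - 1)*(t^2 + 6*t + 8) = (t - 1)*(t + 4)*(t + 2)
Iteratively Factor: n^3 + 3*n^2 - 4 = (n + 2)*(n^2 + n - 2) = (n + 2)^2*(n - 1)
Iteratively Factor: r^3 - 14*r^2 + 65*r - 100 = (r - 5)*(r^2 - 9*r + 20) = (r - 5)^2*(r - 4)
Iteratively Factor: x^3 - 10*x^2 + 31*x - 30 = (x - 2)*(x^2 - 8*x + 15) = (x - 3)*(x - 2)*(x - 5)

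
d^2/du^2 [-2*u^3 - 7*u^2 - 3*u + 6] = -12*u - 14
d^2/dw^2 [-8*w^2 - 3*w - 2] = -16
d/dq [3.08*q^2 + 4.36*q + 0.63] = 6.16*q + 4.36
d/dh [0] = 0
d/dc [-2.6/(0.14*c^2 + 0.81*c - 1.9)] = (0.728*c + 2.106)/(0.14*c^2 + 0.81*c - 1.9)^2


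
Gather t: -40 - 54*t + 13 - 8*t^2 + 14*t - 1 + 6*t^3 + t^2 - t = 6*t^3 - 7*t^2 - 41*t - 28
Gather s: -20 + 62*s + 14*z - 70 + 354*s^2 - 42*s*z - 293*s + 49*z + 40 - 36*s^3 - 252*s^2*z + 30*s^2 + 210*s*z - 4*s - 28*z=-36*s^3 + s^2*(384 - 252*z) + s*(168*z - 235) + 35*z - 50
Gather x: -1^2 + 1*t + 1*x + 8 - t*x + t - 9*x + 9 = 2*t + x*(-t - 8) + 16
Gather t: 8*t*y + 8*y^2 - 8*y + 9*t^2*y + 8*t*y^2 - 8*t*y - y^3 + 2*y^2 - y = 9*t^2*y + 8*t*y^2 - y^3 + 10*y^2 - 9*y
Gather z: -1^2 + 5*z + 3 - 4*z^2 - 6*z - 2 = -4*z^2 - z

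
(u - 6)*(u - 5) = u^2 - 11*u + 30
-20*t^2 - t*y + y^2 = (-5*t + y)*(4*t + y)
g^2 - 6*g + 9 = (g - 3)^2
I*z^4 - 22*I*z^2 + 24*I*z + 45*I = (z - 3)^2*(z + 5)*(I*z + I)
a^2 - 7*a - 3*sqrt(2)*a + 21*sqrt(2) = (a - 7)*(a - 3*sqrt(2))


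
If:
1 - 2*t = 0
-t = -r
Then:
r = 1/2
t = 1/2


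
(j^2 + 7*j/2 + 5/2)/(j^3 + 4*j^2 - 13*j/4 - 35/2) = 2*(j + 1)/(2*j^2 + 3*j - 14)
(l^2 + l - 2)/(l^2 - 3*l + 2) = (l + 2)/(l - 2)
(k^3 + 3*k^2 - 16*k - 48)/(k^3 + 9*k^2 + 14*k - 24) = (k^2 - k - 12)/(k^2 + 5*k - 6)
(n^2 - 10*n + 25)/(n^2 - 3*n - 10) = (n - 5)/(n + 2)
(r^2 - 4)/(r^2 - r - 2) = (r + 2)/(r + 1)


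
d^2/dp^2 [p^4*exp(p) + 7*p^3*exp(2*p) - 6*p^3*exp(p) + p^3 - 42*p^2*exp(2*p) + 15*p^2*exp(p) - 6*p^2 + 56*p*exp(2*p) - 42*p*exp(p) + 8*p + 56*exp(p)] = p^4*exp(p) + 28*p^3*exp(2*p) + 2*p^3*exp(p) - 84*p^2*exp(2*p) - 9*p^2*exp(p) - 70*p*exp(2*p) - 18*p*exp(p) + 6*p + 140*exp(2*p) + 2*exp(p) - 12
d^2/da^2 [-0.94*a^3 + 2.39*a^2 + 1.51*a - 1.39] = 4.78 - 5.64*a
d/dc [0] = 0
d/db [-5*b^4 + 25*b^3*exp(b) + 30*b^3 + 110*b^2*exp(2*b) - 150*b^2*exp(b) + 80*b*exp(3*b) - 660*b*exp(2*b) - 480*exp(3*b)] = 25*b^3*exp(b) - 20*b^3 + 220*b^2*exp(2*b) - 75*b^2*exp(b) + 90*b^2 + 240*b*exp(3*b) - 1100*b*exp(2*b) - 300*b*exp(b) - 1360*exp(3*b) - 660*exp(2*b)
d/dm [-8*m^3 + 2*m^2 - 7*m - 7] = -24*m^2 + 4*m - 7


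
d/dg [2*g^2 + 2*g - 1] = 4*g + 2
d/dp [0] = 0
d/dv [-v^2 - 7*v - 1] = -2*v - 7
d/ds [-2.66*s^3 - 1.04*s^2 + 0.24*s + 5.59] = -7.98*s^2 - 2.08*s + 0.24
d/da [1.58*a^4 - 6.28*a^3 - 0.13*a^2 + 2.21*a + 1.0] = 6.32*a^3 - 18.84*a^2 - 0.26*a + 2.21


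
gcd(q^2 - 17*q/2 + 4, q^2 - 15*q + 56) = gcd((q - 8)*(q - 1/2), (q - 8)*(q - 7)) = q - 8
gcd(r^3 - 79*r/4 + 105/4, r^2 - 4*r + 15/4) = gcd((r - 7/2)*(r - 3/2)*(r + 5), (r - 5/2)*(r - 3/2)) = r - 3/2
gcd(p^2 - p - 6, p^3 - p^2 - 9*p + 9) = p - 3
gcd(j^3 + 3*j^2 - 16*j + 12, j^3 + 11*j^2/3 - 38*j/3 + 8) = j^2 + 5*j - 6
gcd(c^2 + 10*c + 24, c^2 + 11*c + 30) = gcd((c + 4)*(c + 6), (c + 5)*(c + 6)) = c + 6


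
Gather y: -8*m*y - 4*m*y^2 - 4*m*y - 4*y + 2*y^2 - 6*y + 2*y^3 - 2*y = 2*y^3 + y^2*(2 - 4*m) + y*(-12*m - 12)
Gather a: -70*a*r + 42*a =a*(42 - 70*r)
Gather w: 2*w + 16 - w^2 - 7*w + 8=-w^2 - 5*w + 24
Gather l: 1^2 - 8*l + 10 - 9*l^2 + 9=-9*l^2 - 8*l + 20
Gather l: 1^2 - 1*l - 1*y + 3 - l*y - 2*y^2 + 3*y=l*(-y - 1) - 2*y^2 + 2*y + 4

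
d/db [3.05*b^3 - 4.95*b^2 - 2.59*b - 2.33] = 9.15*b^2 - 9.9*b - 2.59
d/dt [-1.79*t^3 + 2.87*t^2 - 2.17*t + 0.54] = -5.37*t^2 + 5.74*t - 2.17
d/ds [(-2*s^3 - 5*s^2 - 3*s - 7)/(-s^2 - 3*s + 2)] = (2*s^4 + 12*s^3 - 34*s - 27)/(s^4 + 6*s^3 + 5*s^2 - 12*s + 4)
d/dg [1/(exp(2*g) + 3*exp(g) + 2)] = (-2*exp(g) - 3)*exp(g)/(exp(2*g) + 3*exp(g) + 2)^2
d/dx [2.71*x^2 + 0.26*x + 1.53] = 5.42*x + 0.26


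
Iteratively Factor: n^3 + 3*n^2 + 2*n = (n + 2)*(n^2 + n) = (n + 1)*(n + 2)*(n)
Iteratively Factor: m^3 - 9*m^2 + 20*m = (m - 4)*(m^2 - 5*m) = m*(m - 4)*(m - 5)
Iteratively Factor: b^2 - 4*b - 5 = (b + 1)*(b - 5)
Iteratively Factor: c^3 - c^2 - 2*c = (c - 2)*(c^2 + c) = (c - 2)*(c + 1)*(c)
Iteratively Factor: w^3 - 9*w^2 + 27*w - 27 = (w - 3)*(w^2 - 6*w + 9) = (w - 3)^2*(w - 3)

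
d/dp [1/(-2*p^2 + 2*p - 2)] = (p - 1/2)/(p^2 - p + 1)^2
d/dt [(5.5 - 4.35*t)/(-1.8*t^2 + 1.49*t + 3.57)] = (-7.83*t^2 + 19.8*t - 23.7245)/(3.24*t^4 - 5.364*t^3 - 10.6319*t^2 + 10.6386*t + 12.7449)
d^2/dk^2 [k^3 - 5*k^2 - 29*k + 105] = 6*k - 10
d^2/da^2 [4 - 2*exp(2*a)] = -8*exp(2*a)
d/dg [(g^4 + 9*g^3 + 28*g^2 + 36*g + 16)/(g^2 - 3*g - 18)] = 2*(g^5 - 63*g^3 - 303*g^2 - 520*g - 300)/(g^4 - 6*g^3 - 27*g^2 + 108*g + 324)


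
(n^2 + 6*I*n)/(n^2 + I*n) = (n + 6*I)/(n + I)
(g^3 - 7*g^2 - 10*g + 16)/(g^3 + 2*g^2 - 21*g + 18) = (g^2 - 6*g - 16)/(g^2 + 3*g - 18)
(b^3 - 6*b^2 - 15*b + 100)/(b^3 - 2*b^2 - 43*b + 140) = (b^2 - b - 20)/(b^2 + 3*b - 28)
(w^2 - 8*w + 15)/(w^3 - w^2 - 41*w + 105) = 1/(w + 7)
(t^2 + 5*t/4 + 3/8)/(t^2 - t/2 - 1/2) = (t + 3/4)/(t - 1)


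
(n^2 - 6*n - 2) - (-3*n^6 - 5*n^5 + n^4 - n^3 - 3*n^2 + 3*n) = 3*n^6 + 5*n^5 - n^4 + n^3 + 4*n^2 - 9*n - 2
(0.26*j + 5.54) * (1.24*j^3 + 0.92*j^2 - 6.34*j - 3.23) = 0.3224*j^4 + 7.1088*j^3 + 3.4484*j^2 - 35.9634*j - 17.8942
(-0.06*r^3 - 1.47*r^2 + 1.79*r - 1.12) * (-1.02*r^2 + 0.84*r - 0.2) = 0.0612*r^5 + 1.449*r^4 - 3.0486*r^3 + 2.94*r^2 - 1.2988*r + 0.224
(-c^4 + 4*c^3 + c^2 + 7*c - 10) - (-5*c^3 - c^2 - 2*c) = -c^4 + 9*c^3 + 2*c^2 + 9*c - 10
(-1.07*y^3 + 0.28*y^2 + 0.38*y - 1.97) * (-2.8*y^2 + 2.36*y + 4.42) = 2.996*y^5 - 3.3092*y^4 - 5.1326*y^3 + 7.6504*y^2 - 2.9696*y - 8.7074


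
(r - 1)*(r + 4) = r^2 + 3*r - 4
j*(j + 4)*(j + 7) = j^3 + 11*j^2 + 28*j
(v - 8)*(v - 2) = v^2 - 10*v + 16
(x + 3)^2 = x^2 + 6*x + 9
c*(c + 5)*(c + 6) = c^3 + 11*c^2 + 30*c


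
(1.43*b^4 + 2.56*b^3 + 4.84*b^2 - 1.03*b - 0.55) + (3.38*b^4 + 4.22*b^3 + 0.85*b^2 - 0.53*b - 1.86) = 4.81*b^4 + 6.78*b^3 + 5.69*b^2 - 1.56*b - 2.41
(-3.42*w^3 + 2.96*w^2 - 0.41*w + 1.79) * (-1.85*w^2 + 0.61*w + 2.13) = 6.327*w^5 - 7.5622*w^4 - 4.7205*w^3 + 2.7432*w^2 + 0.2186*w + 3.8127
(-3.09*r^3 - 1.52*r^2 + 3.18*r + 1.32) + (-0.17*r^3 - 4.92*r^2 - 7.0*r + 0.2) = -3.26*r^3 - 6.44*r^2 - 3.82*r + 1.52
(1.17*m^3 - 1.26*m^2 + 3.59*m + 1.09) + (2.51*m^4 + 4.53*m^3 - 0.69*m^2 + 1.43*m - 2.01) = 2.51*m^4 + 5.7*m^3 - 1.95*m^2 + 5.02*m - 0.92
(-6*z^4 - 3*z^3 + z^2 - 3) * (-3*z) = 18*z^5 + 9*z^4 - 3*z^3 + 9*z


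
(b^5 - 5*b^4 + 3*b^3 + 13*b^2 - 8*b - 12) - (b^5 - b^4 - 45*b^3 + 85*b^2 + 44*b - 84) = -4*b^4 + 48*b^3 - 72*b^2 - 52*b + 72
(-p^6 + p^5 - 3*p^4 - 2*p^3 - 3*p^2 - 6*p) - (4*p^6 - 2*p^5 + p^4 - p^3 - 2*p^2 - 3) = -5*p^6 + 3*p^5 - 4*p^4 - p^3 - p^2 - 6*p + 3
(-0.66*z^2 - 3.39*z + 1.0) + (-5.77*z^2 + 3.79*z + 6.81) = -6.43*z^2 + 0.4*z + 7.81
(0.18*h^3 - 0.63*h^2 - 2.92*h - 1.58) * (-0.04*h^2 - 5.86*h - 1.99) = -0.0072*h^5 - 1.0296*h^4 + 3.4504*h^3 + 18.4281*h^2 + 15.0696*h + 3.1442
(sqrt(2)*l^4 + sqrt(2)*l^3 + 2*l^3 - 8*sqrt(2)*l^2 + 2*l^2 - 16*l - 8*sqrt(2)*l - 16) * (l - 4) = sqrt(2)*l^5 - 3*sqrt(2)*l^4 + 2*l^4 - 12*sqrt(2)*l^3 - 6*l^3 - 24*l^2 + 24*sqrt(2)*l^2 + 32*sqrt(2)*l + 48*l + 64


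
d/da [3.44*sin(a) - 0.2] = 3.44*cos(a)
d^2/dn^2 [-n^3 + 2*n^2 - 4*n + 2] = 4 - 6*n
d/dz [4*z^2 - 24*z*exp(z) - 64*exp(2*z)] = -24*z*exp(z) + 8*z - 128*exp(2*z) - 24*exp(z)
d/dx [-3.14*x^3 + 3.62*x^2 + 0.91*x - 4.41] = -9.42*x^2 + 7.24*x + 0.91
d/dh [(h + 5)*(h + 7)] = 2*h + 12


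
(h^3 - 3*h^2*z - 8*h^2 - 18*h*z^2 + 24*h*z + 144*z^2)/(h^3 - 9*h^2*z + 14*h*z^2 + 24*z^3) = (-h^2 - 3*h*z + 8*h + 24*z)/(-h^2 + 3*h*z + 4*z^2)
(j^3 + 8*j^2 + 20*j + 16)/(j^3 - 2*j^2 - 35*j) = (j^3 + 8*j^2 + 20*j + 16)/(j*(j^2 - 2*j - 35))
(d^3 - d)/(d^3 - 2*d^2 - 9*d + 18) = (d^3 - d)/(d^3 - 2*d^2 - 9*d + 18)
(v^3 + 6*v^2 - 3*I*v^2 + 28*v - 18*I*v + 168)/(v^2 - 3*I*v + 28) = v + 6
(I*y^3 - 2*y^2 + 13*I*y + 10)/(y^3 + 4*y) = (I*y^2 - 4*y + 5*I)/(y*(y + 2*I))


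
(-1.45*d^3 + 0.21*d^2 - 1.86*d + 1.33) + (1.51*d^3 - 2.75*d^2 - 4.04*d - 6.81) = 0.0600000000000001*d^3 - 2.54*d^2 - 5.9*d - 5.48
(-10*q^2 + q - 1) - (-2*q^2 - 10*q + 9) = -8*q^2 + 11*q - 10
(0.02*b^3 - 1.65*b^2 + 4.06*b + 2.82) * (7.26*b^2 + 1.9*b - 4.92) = 0.1452*b^5 - 11.941*b^4 + 26.2422*b^3 + 36.3052*b^2 - 14.6172*b - 13.8744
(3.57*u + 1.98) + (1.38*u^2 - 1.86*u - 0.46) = 1.38*u^2 + 1.71*u + 1.52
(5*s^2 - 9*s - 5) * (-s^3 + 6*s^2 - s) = -5*s^5 + 39*s^4 - 54*s^3 - 21*s^2 + 5*s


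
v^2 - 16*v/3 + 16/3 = (v - 4)*(v - 4/3)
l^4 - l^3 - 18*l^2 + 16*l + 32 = (l - 4)*(l - 2)*(l + 1)*(l + 4)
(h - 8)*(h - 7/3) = h^2 - 31*h/3 + 56/3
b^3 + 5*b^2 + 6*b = b*(b + 2)*(b + 3)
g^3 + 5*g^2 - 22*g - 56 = (g - 4)*(g + 2)*(g + 7)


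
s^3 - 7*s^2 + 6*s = s*(s - 6)*(s - 1)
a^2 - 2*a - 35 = (a - 7)*(a + 5)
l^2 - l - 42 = (l - 7)*(l + 6)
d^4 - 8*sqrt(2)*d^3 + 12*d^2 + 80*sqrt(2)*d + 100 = (d - 5*sqrt(2))^2*(d + sqrt(2))^2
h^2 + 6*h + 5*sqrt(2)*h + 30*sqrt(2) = (h + 6)*(h + 5*sqrt(2))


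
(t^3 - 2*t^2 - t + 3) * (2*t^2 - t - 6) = 2*t^5 - 5*t^4 - 6*t^3 + 19*t^2 + 3*t - 18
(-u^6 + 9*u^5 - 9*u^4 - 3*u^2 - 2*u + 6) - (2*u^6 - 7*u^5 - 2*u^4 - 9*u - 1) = -3*u^6 + 16*u^5 - 7*u^4 - 3*u^2 + 7*u + 7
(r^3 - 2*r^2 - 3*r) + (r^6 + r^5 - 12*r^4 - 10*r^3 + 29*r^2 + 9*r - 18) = r^6 + r^5 - 12*r^4 - 9*r^3 + 27*r^2 + 6*r - 18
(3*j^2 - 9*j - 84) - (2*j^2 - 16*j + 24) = j^2 + 7*j - 108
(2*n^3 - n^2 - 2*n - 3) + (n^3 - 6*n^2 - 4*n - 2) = 3*n^3 - 7*n^2 - 6*n - 5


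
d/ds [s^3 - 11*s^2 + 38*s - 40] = 3*s^2 - 22*s + 38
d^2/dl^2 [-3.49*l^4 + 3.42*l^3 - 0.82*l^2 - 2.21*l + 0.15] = -41.88*l^2 + 20.52*l - 1.64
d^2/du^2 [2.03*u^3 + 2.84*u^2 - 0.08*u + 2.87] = 12.18*u + 5.68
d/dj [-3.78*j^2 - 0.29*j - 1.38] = -7.56*j - 0.29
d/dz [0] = 0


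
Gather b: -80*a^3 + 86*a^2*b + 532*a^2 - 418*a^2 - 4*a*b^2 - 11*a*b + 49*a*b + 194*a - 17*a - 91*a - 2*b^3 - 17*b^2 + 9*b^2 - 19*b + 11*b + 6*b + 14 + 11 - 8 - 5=-80*a^3 + 114*a^2 + 86*a - 2*b^3 + b^2*(-4*a - 8) + b*(86*a^2 + 38*a - 2) + 12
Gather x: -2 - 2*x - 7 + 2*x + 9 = 0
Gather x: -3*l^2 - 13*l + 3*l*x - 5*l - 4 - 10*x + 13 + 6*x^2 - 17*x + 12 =-3*l^2 - 18*l + 6*x^2 + x*(3*l - 27) + 21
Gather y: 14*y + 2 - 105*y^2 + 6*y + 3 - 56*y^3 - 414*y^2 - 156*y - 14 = -56*y^3 - 519*y^2 - 136*y - 9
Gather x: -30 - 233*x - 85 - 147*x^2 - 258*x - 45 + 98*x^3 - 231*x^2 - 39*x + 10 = 98*x^3 - 378*x^2 - 530*x - 150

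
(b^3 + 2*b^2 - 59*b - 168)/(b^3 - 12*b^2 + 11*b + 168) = (b + 7)/(b - 7)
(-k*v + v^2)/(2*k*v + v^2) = (-k + v)/(2*k + v)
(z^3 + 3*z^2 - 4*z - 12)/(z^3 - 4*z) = (z + 3)/z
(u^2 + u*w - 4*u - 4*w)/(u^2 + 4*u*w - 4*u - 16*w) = (u + w)/(u + 4*w)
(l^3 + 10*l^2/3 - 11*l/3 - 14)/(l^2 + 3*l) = l + 1/3 - 14/(3*l)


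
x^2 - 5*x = x*(x - 5)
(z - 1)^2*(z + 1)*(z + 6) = z^4 + 5*z^3 - 7*z^2 - 5*z + 6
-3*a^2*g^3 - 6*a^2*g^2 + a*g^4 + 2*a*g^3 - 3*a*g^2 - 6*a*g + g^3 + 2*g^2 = g*(-3*a + g)*(g + 2)*(a*g + 1)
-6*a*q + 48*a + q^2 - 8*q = (-6*a + q)*(q - 8)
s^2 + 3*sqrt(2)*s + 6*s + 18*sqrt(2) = (s + 6)*(s + 3*sqrt(2))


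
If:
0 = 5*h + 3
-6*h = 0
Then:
No Solution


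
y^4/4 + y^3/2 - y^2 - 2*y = y*(y/4 + 1/2)*(y - 2)*(y + 2)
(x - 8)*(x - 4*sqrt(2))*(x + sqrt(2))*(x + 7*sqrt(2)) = x^4 - 8*x^3 + 4*sqrt(2)*x^3 - 50*x^2 - 32*sqrt(2)*x^2 - 56*sqrt(2)*x + 400*x + 448*sqrt(2)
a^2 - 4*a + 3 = (a - 3)*(a - 1)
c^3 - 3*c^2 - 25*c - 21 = (c - 7)*(c + 1)*(c + 3)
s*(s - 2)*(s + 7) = s^3 + 5*s^2 - 14*s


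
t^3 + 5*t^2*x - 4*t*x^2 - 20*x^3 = (t - 2*x)*(t + 2*x)*(t + 5*x)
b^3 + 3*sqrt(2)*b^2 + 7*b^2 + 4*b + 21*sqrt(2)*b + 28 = (b + 7)*(b + sqrt(2))*(b + 2*sqrt(2))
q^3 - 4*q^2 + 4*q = q*(q - 2)^2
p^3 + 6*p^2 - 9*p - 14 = (p - 2)*(p + 1)*(p + 7)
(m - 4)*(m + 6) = m^2 + 2*m - 24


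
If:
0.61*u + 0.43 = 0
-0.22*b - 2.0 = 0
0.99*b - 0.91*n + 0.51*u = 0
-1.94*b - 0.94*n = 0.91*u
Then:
No Solution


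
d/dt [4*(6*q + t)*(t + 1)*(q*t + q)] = 4*q*(t + 1)*(12*q + 3*t + 1)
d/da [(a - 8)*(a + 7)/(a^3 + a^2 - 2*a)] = (-a^4 + 2*a^3 + 167*a^2 + 112*a - 112)/(a^2*(a^4 + 2*a^3 - 3*a^2 - 4*a + 4))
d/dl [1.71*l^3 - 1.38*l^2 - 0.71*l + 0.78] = 5.13*l^2 - 2.76*l - 0.71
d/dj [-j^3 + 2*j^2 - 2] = j*(4 - 3*j)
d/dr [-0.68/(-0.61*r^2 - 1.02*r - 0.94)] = (-0.8296*r - 0.6936)/(0.61*r^2 + 1.02*r + 0.94)^2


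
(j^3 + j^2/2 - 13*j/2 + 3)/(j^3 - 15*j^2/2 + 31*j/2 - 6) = (j^2 + j - 6)/(j^2 - 7*j + 12)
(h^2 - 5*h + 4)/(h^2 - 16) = (h - 1)/(h + 4)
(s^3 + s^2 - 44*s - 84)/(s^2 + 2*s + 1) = (s^3 + s^2 - 44*s - 84)/(s^2 + 2*s + 1)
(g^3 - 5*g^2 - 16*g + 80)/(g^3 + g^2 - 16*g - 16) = (g - 5)/(g + 1)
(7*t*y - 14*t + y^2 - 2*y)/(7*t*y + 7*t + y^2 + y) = (y - 2)/(y + 1)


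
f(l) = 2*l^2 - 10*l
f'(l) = 4*l - 10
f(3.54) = -10.34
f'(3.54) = 4.16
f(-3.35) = 55.94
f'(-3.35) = -23.40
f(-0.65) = 7.34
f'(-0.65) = -12.60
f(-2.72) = 42.00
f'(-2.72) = -20.88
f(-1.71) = 22.95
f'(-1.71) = -16.84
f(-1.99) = 27.82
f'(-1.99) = -17.96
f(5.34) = 3.63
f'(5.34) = 11.36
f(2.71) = -12.41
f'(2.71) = 0.84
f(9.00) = 72.00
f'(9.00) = 26.00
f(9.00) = 72.00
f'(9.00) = 26.00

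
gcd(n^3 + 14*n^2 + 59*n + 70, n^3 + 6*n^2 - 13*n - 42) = n^2 + 9*n + 14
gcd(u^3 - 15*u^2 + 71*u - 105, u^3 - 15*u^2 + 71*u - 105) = u^3 - 15*u^2 + 71*u - 105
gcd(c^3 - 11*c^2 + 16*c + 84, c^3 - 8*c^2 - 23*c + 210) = c^2 - 13*c + 42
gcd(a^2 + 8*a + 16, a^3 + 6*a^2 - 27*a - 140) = a + 4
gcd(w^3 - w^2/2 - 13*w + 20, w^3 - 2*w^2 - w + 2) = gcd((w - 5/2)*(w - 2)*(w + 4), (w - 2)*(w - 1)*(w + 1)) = w - 2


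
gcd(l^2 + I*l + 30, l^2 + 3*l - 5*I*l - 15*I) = l - 5*I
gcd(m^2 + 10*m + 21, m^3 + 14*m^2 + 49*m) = m + 7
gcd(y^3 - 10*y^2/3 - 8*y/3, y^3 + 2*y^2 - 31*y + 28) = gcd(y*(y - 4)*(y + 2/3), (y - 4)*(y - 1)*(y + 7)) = y - 4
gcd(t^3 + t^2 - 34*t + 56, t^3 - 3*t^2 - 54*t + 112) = t^2 + 5*t - 14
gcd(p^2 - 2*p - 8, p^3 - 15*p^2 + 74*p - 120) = p - 4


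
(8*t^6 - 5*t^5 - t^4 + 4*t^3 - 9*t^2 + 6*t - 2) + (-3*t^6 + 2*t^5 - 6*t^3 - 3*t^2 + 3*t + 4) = 5*t^6 - 3*t^5 - t^4 - 2*t^3 - 12*t^2 + 9*t + 2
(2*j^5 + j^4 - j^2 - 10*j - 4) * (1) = 2*j^5 + j^4 - j^2 - 10*j - 4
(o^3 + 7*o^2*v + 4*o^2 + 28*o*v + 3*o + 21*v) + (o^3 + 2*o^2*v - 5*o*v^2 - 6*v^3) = 2*o^3 + 9*o^2*v + 4*o^2 - 5*o*v^2 + 28*o*v + 3*o - 6*v^3 + 21*v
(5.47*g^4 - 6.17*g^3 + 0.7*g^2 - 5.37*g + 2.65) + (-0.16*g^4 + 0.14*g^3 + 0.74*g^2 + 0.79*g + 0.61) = 5.31*g^4 - 6.03*g^3 + 1.44*g^2 - 4.58*g + 3.26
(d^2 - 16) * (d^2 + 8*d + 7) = d^4 + 8*d^3 - 9*d^2 - 128*d - 112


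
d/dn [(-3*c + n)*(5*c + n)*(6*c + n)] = -3*c^2 + 16*c*n + 3*n^2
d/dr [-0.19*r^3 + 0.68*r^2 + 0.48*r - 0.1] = -0.57*r^2 + 1.36*r + 0.48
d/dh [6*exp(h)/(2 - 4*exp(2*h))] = (6*exp(2*h) + 3)*exp(h)/(2*exp(2*h) - 1)^2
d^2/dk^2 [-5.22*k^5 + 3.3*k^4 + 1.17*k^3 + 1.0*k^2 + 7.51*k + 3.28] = -104.4*k^3 + 39.6*k^2 + 7.02*k + 2.0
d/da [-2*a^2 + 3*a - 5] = 3 - 4*a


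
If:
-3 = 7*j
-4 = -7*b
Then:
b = 4/7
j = -3/7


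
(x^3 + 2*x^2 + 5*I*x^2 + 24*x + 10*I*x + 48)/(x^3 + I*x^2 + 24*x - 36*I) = (x^2 + x*(2 + 8*I) + 16*I)/(x^2 + 4*I*x + 12)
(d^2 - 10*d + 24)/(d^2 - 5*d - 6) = (d - 4)/(d + 1)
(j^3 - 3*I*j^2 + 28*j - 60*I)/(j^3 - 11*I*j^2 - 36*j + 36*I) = (j + 5*I)/(j - 3*I)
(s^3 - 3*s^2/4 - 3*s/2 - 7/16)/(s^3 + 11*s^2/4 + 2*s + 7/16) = (4*s - 7)/(4*s + 7)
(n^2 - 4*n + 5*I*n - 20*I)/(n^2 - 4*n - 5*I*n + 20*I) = (n + 5*I)/(n - 5*I)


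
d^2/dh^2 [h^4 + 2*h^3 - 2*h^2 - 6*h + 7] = 12*h^2 + 12*h - 4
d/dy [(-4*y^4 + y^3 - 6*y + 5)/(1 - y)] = (12*y^4 - 18*y^3 + 3*y^2 - 1)/(y^2 - 2*y + 1)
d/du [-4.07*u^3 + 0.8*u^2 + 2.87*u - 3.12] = -12.21*u^2 + 1.6*u + 2.87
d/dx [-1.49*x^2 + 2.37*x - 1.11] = 2.37 - 2.98*x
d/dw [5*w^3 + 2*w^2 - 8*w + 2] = 15*w^2 + 4*w - 8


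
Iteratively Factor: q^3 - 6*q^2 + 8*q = (q)*(q^2 - 6*q + 8) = q*(q - 4)*(q - 2)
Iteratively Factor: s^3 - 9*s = (s - 3)*(s^2 + 3*s) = (s - 3)*(s + 3)*(s)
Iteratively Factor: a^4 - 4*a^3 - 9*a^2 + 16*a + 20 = (a + 1)*(a^3 - 5*a^2 - 4*a + 20) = (a - 5)*(a + 1)*(a^2 - 4) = (a - 5)*(a - 2)*(a + 1)*(a + 2)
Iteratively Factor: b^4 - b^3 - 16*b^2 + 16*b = (b - 4)*(b^3 + 3*b^2 - 4*b) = (b - 4)*(b - 1)*(b^2 + 4*b) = (b - 4)*(b - 1)*(b + 4)*(b)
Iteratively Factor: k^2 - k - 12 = (k - 4)*(k + 3)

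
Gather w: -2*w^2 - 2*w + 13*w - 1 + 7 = -2*w^2 + 11*w + 6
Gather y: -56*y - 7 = -56*y - 7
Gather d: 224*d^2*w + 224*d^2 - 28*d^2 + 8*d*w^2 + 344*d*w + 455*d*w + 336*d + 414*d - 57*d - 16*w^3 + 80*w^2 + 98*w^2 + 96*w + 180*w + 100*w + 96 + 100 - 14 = d^2*(224*w + 196) + d*(8*w^2 + 799*w + 693) - 16*w^3 + 178*w^2 + 376*w + 182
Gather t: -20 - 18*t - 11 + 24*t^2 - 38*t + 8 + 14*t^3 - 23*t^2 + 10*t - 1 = 14*t^3 + t^2 - 46*t - 24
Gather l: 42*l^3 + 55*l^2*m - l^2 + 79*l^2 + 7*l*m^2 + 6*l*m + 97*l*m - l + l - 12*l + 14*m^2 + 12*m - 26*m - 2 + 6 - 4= 42*l^3 + l^2*(55*m + 78) + l*(7*m^2 + 103*m - 12) + 14*m^2 - 14*m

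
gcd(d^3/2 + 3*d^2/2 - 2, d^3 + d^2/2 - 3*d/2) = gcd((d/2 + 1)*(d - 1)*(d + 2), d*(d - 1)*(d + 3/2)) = d - 1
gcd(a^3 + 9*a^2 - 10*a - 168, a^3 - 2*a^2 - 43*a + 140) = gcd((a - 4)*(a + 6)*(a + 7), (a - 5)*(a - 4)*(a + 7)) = a^2 + 3*a - 28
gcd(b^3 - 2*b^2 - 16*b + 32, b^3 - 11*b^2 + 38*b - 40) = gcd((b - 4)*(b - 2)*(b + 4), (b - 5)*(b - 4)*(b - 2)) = b^2 - 6*b + 8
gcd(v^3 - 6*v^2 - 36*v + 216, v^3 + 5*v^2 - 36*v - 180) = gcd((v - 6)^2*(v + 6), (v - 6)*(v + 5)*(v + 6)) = v^2 - 36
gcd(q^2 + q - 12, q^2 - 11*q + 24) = q - 3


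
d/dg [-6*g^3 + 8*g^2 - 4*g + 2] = -18*g^2 + 16*g - 4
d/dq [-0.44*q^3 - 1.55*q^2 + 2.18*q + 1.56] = -1.32*q^2 - 3.1*q + 2.18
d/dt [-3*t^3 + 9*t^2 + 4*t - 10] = -9*t^2 + 18*t + 4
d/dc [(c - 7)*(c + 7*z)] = 2*c + 7*z - 7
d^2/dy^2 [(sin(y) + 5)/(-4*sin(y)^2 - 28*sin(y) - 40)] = (sin(y)^2 - 2*sin(y) - 2)/(4*(sin(y) + 2)^3)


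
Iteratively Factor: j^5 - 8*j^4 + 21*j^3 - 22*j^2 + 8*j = (j - 4)*(j^4 - 4*j^3 + 5*j^2 - 2*j) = (j - 4)*(j - 1)*(j^3 - 3*j^2 + 2*j) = (j - 4)*(j - 1)^2*(j^2 - 2*j) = (j - 4)*(j - 2)*(j - 1)^2*(j)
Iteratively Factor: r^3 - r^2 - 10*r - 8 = (r + 2)*(r^2 - 3*r - 4) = (r - 4)*(r + 2)*(r + 1)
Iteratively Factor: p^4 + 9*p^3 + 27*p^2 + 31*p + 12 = (p + 3)*(p^3 + 6*p^2 + 9*p + 4) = (p + 1)*(p + 3)*(p^2 + 5*p + 4) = (p + 1)*(p + 3)*(p + 4)*(p + 1)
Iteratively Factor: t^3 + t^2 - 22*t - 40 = (t - 5)*(t^2 + 6*t + 8) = (t - 5)*(t + 2)*(t + 4)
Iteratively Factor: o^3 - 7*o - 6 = (o + 1)*(o^2 - o - 6) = (o + 1)*(o + 2)*(o - 3)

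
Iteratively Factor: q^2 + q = (q)*(q + 1)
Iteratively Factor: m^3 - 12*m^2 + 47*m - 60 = (m - 5)*(m^2 - 7*m + 12) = (m - 5)*(m - 3)*(m - 4)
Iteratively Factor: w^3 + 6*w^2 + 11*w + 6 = (w + 3)*(w^2 + 3*w + 2) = (w + 2)*(w + 3)*(w + 1)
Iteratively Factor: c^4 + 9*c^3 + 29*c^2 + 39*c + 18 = (c + 1)*(c^3 + 8*c^2 + 21*c + 18) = (c + 1)*(c + 2)*(c^2 + 6*c + 9) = (c + 1)*(c + 2)*(c + 3)*(c + 3)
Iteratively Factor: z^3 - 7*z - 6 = (z + 2)*(z^2 - 2*z - 3) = (z + 1)*(z + 2)*(z - 3)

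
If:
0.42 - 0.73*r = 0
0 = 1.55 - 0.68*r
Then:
No Solution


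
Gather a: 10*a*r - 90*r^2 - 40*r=10*a*r - 90*r^2 - 40*r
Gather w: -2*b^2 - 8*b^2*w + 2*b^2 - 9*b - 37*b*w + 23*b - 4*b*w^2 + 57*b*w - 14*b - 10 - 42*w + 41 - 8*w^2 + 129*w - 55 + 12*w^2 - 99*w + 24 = w^2*(4 - 4*b) + w*(-8*b^2 + 20*b - 12)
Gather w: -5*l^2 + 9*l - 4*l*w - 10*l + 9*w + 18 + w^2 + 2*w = -5*l^2 - l + w^2 + w*(11 - 4*l) + 18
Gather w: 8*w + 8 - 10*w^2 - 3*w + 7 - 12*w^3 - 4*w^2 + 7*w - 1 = -12*w^3 - 14*w^2 + 12*w + 14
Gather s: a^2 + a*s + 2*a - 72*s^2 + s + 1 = a^2 + 2*a - 72*s^2 + s*(a + 1) + 1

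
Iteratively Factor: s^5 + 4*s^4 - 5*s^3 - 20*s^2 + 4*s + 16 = (s - 1)*(s^4 + 5*s^3 - 20*s - 16) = (s - 1)*(s + 2)*(s^3 + 3*s^2 - 6*s - 8) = (s - 1)*(s + 1)*(s + 2)*(s^2 + 2*s - 8) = (s - 1)*(s + 1)*(s + 2)*(s + 4)*(s - 2)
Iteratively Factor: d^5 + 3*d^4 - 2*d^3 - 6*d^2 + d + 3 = (d + 1)*(d^4 + 2*d^3 - 4*d^2 - 2*d + 3) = (d + 1)^2*(d^3 + d^2 - 5*d + 3) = (d - 1)*(d + 1)^2*(d^2 + 2*d - 3) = (d - 1)^2*(d + 1)^2*(d + 3)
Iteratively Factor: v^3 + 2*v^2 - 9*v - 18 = (v - 3)*(v^2 + 5*v + 6) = (v - 3)*(v + 3)*(v + 2)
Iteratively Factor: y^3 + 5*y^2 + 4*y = (y + 1)*(y^2 + 4*y) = (y + 1)*(y + 4)*(y)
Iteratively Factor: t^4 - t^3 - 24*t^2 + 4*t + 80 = (t + 2)*(t^3 - 3*t^2 - 18*t + 40) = (t + 2)*(t + 4)*(t^2 - 7*t + 10) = (t - 2)*(t + 2)*(t + 4)*(t - 5)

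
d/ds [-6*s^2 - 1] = -12*s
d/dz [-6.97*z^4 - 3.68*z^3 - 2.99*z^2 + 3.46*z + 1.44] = -27.88*z^3 - 11.04*z^2 - 5.98*z + 3.46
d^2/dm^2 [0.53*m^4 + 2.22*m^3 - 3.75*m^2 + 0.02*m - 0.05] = 6.36*m^2 + 13.32*m - 7.5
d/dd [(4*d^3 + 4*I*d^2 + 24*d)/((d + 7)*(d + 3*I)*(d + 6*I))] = (d^2*(28 + 32*I) + 336*I*d + 336)/(d^4 + d^3*(14 + 12*I) + d^2*(13 + 168*I) + d*(-504 + 588*I) - 1764)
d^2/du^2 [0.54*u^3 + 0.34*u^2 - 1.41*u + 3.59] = 3.24*u + 0.68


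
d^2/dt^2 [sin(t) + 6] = -sin(t)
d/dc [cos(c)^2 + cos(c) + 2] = -sin(c) - sin(2*c)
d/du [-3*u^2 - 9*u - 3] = -6*u - 9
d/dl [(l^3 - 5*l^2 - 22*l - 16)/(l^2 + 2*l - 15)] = (l^4 + 4*l^3 - 33*l^2 + 182*l + 362)/(l^4 + 4*l^3 - 26*l^2 - 60*l + 225)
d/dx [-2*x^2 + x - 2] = 1 - 4*x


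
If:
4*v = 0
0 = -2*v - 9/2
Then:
No Solution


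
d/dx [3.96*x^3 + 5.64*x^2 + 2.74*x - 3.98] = 11.88*x^2 + 11.28*x + 2.74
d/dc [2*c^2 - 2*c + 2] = 4*c - 2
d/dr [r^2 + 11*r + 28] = 2*r + 11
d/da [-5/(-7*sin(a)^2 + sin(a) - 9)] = 5*(1 - 14*sin(a))*cos(a)/(7*sin(a)^2 - sin(a) + 9)^2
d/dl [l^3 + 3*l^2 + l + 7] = 3*l^2 + 6*l + 1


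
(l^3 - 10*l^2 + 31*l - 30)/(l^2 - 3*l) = l - 7 + 10/l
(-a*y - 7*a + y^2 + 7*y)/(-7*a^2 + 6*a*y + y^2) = (y + 7)/(7*a + y)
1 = 1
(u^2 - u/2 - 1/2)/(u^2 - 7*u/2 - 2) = (u - 1)/(u - 4)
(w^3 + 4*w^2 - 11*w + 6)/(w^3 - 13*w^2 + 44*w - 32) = (w^2 + 5*w - 6)/(w^2 - 12*w + 32)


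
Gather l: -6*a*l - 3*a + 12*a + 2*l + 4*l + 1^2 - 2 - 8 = 9*a + l*(6 - 6*a) - 9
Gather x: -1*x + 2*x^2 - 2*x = 2*x^2 - 3*x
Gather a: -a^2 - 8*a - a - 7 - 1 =-a^2 - 9*a - 8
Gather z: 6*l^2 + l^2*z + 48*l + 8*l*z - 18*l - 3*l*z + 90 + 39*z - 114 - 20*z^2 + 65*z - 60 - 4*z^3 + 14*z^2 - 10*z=6*l^2 + 30*l - 4*z^3 - 6*z^2 + z*(l^2 + 5*l + 94) - 84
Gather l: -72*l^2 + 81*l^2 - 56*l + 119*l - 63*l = 9*l^2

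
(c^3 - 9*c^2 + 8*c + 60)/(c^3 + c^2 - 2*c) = (c^2 - 11*c + 30)/(c*(c - 1))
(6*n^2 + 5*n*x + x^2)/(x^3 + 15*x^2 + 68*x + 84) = (6*n^2 + 5*n*x + x^2)/(x^3 + 15*x^2 + 68*x + 84)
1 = 1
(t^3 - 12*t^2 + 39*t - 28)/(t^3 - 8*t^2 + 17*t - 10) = (t^2 - 11*t + 28)/(t^2 - 7*t + 10)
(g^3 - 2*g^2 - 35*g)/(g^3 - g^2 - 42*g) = (g + 5)/(g + 6)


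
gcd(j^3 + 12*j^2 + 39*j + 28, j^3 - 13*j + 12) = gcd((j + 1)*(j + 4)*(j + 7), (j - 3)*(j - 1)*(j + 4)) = j + 4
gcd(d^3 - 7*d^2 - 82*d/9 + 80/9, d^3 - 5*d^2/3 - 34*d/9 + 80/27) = d^2 + d - 10/9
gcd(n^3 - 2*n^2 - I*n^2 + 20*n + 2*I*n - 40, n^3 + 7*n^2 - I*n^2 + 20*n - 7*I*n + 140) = n^2 - I*n + 20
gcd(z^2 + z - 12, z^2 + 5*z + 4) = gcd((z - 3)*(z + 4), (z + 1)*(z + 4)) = z + 4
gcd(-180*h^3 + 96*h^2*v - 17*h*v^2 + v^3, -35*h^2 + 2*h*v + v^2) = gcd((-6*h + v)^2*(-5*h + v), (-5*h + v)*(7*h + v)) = -5*h + v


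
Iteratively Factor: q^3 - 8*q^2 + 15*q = (q)*(q^2 - 8*q + 15) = q*(q - 5)*(q - 3)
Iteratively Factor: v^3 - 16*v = (v)*(v^2 - 16) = v*(v - 4)*(v + 4)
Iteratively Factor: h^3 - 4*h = (h + 2)*(h^2 - 2*h) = h*(h + 2)*(h - 2)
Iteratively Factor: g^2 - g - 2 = (g + 1)*(g - 2)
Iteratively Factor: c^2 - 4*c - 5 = (c + 1)*(c - 5)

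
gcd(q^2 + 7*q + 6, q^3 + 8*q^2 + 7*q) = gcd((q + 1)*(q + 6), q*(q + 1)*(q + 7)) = q + 1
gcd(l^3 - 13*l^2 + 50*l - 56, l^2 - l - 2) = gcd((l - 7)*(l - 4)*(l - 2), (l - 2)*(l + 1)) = l - 2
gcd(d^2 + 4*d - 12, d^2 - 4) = d - 2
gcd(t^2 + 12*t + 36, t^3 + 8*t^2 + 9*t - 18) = t + 6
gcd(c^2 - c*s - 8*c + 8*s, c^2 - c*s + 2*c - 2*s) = -c + s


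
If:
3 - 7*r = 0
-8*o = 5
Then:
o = -5/8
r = 3/7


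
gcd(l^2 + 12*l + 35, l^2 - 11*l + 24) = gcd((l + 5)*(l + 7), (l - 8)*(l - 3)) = 1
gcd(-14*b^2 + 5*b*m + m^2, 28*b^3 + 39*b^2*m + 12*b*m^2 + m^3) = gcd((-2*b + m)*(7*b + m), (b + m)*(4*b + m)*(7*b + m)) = 7*b + m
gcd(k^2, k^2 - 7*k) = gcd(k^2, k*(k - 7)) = k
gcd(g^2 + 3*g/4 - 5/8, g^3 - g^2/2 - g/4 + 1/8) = g - 1/2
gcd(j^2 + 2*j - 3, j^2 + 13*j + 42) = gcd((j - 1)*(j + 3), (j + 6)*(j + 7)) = 1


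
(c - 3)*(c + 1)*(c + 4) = c^3 + 2*c^2 - 11*c - 12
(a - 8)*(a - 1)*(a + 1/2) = a^3 - 17*a^2/2 + 7*a/2 + 4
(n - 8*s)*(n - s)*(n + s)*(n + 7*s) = n^4 - n^3*s - 57*n^2*s^2 + n*s^3 + 56*s^4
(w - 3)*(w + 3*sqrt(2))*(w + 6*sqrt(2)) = w^3 - 3*w^2 + 9*sqrt(2)*w^2 - 27*sqrt(2)*w + 36*w - 108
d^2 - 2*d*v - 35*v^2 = (d - 7*v)*(d + 5*v)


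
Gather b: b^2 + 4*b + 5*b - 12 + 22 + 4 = b^2 + 9*b + 14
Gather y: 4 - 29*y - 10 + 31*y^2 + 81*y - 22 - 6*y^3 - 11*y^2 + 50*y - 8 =-6*y^3 + 20*y^2 + 102*y - 36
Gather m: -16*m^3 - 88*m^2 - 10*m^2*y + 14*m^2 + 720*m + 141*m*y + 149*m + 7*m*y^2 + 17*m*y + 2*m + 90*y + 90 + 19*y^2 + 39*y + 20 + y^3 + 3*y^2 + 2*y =-16*m^3 + m^2*(-10*y - 74) + m*(7*y^2 + 158*y + 871) + y^3 + 22*y^2 + 131*y + 110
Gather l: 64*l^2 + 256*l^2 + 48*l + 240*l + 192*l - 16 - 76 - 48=320*l^2 + 480*l - 140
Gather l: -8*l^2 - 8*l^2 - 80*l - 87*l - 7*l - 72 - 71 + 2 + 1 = -16*l^2 - 174*l - 140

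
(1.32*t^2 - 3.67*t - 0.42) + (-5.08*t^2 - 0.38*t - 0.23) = -3.76*t^2 - 4.05*t - 0.65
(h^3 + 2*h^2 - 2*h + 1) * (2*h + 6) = 2*h^4 + 10*h^3 + 8*h^2 - 10*h + 6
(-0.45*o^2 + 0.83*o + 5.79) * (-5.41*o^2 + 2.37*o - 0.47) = 2.4345*o^4 - 5.5568*o^3 - 29.1453*o^2 + 13.3322*o - 2.7213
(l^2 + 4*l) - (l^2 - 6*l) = 10*l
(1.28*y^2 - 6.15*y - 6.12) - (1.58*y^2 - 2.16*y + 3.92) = -0.3*y^2 - 3.99*y - 10.04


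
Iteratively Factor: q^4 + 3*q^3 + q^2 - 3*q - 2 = (q + 2)*(q^3 + q^2 - q - 1) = (q + 1)*(q + 2)*(q^2 - 1) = (q - 1)*(q + 1)*(q + 2)*(q + 1)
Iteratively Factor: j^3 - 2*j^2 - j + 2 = (j - 1)*(j^2 - j - 2) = (j - 2)*(j - 1)*(j + 1)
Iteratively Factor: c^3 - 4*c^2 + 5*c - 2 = (c - 1)*(c^2 - 3*c + 2) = (c - 2)*(c - 1)*(c - 1)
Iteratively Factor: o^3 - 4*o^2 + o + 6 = (o - 3)*(o^2 - o - 2) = (o - 3)*(o - 2)*(o + 1)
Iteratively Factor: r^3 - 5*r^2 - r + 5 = (r + 1)*(r^2 - 6*r + 5) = (r - 1)*(r + 1)*(r - 5)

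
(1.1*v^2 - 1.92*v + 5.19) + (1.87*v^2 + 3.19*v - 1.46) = 2.97*v^2 + 1.27*v + 3.73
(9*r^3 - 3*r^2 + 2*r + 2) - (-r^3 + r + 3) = 10*r^3 - 3*r^2 + r - 1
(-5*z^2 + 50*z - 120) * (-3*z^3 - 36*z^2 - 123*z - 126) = 15*z^5 + 30*z^4 - 825*z^3 - 1200*z^2 + 8460*z + 15120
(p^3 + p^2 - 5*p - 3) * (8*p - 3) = 8*p^4 + 5*p^3 - 43*p^2 - 9*p + 9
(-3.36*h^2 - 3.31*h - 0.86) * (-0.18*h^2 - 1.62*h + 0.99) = 0.6048*h^4 + 6.039*h^3 + 2.1906*h^2 - 1.8837*h - 0.8514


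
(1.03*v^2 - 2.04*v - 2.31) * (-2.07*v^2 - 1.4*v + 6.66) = -2.1321*v^4 + 2.7808*v^3 + 14.4975*v^2 - 10.3524*v - 15.3846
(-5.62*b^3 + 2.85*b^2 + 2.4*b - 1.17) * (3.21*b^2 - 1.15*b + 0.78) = -18.0402*b^5 + 15.6115*b^4 + 0.0428999999999995*b^3 - 4.2927*b^2 + 3.2175*b - 0.9126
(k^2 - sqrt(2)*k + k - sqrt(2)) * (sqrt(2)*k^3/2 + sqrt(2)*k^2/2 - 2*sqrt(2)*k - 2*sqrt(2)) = sqrt(2)*k^5/2 - k^4 + sqrt(2)*k^4 - 3*sqrt(2)*k^3/2 - 2*k^3 - 4*sqrt(2)*k^2 + 3*k^2 - 2*sqrt(2)*k + 8*k + 4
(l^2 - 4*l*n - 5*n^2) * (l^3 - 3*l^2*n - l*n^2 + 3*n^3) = l^5 - 7*l^4*n + 6*l^3*n^2 + 22*l^2*n^3 - 7*l*n^4 - 15*n^5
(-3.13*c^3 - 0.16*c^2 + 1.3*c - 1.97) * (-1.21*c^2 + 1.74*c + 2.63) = 3.7873*c^5 - 5.2526*c^4 - 10.0833*c^3 + 4.2249*c^2 - 0.00879999999999992*c - 5.1811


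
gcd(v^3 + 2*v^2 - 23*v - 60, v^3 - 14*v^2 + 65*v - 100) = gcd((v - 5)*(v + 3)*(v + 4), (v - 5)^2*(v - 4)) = v - 5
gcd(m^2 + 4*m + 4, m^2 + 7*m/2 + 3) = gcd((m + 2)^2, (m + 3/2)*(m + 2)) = m + 2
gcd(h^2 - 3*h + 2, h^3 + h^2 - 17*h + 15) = h - 1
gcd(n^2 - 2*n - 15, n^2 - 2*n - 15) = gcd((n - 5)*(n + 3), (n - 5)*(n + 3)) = n^2 - 2*n - 15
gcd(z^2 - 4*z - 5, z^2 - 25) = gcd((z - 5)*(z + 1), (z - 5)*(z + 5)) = z - 5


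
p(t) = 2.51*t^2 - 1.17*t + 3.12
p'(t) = 5.02*t - 1.17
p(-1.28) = 8.73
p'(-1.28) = -7.60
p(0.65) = 3.42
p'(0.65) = 2.09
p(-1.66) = 11.98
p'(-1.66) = -9.50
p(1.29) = 5.79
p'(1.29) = 5.31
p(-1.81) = 13.46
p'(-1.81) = -10.26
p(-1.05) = 7.12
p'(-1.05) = -6.44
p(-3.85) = 44.83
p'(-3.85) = -20.50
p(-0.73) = 5.31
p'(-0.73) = -4.83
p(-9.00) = 216.96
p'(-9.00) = -46.35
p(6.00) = 86.46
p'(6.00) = 28.95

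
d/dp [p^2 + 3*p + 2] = 2*p + 3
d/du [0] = 0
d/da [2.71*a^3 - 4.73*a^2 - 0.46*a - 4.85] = 8.13*a^2 - 9.46*a - 0.46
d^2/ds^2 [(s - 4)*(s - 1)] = 2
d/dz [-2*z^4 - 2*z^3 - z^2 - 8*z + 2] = -8*z^3 - 6*z^2 - 2*z - 8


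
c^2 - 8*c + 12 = (c - 6)*(c - 2)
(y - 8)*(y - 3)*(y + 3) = y^3 - 8*y^2 - 9*y + 72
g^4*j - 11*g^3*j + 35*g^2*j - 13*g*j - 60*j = (g - 5)*(g - 4)*(g - 3)*(g*j + j)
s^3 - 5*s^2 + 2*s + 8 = (s - 4)*(s - 2)*(s + 1)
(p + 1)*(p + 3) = p^2 + 4*p + 3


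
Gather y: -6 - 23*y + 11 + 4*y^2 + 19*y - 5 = 4*y^2 - 4*y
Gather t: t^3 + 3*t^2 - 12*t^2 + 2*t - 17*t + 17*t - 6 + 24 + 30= t^3 - 9*t^2 + 2*t + 48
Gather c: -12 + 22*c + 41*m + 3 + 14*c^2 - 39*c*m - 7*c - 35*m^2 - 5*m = 14*c^2 + c*(15 - 39*m) - 35*m^2 + 36*m - 9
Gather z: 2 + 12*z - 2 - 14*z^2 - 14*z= -14*z^2 - 2*z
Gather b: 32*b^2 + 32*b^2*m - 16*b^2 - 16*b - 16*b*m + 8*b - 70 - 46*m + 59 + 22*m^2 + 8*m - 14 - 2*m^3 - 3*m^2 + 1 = b^2*(32*m + 16) + b*(-16*m - 8) - 2*m^3 + 19*m^2 - 38*m - 24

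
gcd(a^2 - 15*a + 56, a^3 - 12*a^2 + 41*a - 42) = a - 7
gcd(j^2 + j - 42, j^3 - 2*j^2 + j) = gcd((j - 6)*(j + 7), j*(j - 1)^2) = 1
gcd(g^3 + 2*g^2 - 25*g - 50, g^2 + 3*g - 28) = 1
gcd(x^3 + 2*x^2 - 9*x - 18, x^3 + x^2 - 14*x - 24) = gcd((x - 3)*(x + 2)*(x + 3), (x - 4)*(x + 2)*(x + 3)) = x^2 + 5*x + 6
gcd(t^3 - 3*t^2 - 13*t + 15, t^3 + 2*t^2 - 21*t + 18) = t - 1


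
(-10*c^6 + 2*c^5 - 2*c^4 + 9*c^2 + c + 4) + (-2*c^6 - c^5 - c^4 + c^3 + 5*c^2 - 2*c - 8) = -12*c^6 + c^5 - 3*c^4 + c^3 + 14*c^2 - c - 4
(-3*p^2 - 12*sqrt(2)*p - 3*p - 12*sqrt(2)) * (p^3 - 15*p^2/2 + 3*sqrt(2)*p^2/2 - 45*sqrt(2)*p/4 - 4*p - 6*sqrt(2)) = -3*p^5 - 33*sqrt(2)*p^4/2 + 39*p^4/2 - 3*p^3/2 + 429*sqrt(2)*p^3/4 + 246*p^2 + 759*sqrt(2)*p^2/4 + 66*sqrt(2)*p + 414*p + 144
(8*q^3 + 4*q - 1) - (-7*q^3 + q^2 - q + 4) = 15*q^3 - q^2 + 5*q - 5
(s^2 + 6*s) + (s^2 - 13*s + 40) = 2*s^2 - 7*s + 40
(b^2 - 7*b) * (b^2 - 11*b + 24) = b^4 - 18*b^3 + 101*b^2 - 168*b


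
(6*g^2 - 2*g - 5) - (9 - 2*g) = 6*g^2 - 14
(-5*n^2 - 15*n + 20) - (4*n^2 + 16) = -9*n^2 - 15*n + 4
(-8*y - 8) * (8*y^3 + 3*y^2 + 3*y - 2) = -64*y^4 - 88*y^3 - 48*y^2 - 8*y + 16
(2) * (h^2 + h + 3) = 2*h^2 + 2*h + 6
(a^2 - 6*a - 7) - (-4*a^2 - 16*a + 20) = 5*a^2 + 10*a - 27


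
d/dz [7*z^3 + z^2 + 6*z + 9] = 21*z^2 + 2*z + 6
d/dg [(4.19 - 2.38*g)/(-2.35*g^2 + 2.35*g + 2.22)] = (-5.593*g^2 + 19.693*g - 15.1301)/(5.5225*g^4 - 11.045*g^3 - 4.9115*g^2 + 10.434*g + 4.9284)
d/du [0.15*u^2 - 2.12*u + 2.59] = 0.3*u - 2.12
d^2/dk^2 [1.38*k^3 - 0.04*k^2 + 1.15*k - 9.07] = 8.28*k - 0.08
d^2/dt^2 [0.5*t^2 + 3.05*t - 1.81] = 1.00000000000000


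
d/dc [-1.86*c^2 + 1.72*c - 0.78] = 1.72 - 3.72*c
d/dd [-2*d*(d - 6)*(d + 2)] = -6*d^2 + 16*d + 24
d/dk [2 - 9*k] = -9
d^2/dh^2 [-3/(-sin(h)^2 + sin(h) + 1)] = 3*(4*sin(h)^4 - 3*sin(h)^3 - sin(h)^2 + 5*sin(h) - 4)/(sin(h) + cos(h)^2)^3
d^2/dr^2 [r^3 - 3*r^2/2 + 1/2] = 6*r - 3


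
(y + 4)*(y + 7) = y^2 + 11*y + 28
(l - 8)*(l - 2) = l^2 - 10*l + 16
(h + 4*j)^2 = h^2 + 8*h*j + 16*j^2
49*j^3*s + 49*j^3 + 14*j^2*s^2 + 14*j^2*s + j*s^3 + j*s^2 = (7*j + s)^2*(j*s + j)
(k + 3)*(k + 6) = k^2 + 9*k + 18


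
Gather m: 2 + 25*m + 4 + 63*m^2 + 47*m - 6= 63*m^2 + 72*m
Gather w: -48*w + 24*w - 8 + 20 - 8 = 4 - 24*w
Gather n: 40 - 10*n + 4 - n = 44 - 11*n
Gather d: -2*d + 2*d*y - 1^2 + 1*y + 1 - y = d*(2*y - 2)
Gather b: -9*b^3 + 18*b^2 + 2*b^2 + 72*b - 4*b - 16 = -9*b^3 + 20*b^2 + 68*b - 16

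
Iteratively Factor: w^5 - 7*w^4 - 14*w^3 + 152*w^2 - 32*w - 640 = (w + 2)*(w^4 - 9*w^3 + 4*w^2 + 144*w - 320) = (w - 5)*(w + 2)*(w^3 - 4*w^2 - 16*w + 64) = (w - 5)*(w + 2)*(w + 4)*(w^2 - 8*w + 16) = (w - 5)*(w - 4)*(w + 2)*(w + 4)*(w - 4)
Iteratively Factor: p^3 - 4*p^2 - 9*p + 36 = (p - 3)*(p^2 - p - 12) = (p - 3)*(p + 3)*(p - 4)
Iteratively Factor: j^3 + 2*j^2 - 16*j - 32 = (j + 4)*(j^2 - 2*j - 8) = (j - 4)*(j + 4)*(j + 2)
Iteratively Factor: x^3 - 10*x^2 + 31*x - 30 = (x - 5)*(x^2 - 5*x + 6) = (x - 5)*(x - 2)*(x - 3)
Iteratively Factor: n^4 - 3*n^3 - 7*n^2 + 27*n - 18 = (n - 2)*(n^3 - n^2 - 9*n + 9) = (n - 2)*(n - 1)*(n^2 - 9) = (n - 2)*(n - 1)*(n + 3)*(n - 3)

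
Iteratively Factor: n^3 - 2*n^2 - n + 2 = (n + 1)*(n^2 - 3*n + 2) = (n - 2)*(n + 1)*(n - 1)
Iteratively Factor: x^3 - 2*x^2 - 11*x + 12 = (x + 3)*(x^2 - 5*x + 4) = (x - 4)*(x + 3)*(x - 1)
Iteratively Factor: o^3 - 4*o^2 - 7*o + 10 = (o - 5)*(o^2 + o - 2) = (o - 5)*(o + 2)*(o - 1)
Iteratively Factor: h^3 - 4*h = (h + 2)*(h^2 - 2*h) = h*(h + 2)*(h - 2)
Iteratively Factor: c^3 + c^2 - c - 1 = (c + 1)*(c^2 - 1) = (c + 1)^2*(c - 1)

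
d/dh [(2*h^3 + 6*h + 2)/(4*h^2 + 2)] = (2*h^4 - 3*h^2 - 4*h + 3)/(4*h^4 + 4*h^2 + 1)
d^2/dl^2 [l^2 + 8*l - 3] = 2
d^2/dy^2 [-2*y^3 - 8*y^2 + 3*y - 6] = -12*y - 16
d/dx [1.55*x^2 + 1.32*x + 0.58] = 3.1*x + 1.32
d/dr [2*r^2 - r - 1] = 4*r - 1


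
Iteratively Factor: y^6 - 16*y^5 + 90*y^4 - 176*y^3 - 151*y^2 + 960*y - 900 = (y - 2)*(y^5 - 14*y^4 + 62*y^3 - 52*y^2 - 255*y + 450) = (y - 3)*(y - 2)*(y^4 - 11*y^3 + 29*y^2 + 35*y - 150) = (y - 3)^2*(y - 2)*(y^3 - 8*y^2 + 5*y + 50) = (y - 3)^2*(y - 2)*(y + 2)*(y^2 - 10*y + 25) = (y - 5)*(y - 3)^2*(y - 2)*(y + 2)*(y - 5)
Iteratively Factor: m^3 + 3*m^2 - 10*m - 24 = (m + 4)*(m^2 - m - 6) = (m - 3)*(m + 4)*(m + 2)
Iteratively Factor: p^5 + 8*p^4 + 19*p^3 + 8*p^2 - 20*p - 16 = (p + 4)*(p^4 + 4*p^3 + 3*p^2 - 4*p - 4) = (p + 2)*(p + 4)*(p^3 + 2*p^2 - p - 2) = (p + 2)^2*(p + 4)*(p^2 - 1) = (p + 1)*(p + 2)^2*(p + 4)*(p - 1)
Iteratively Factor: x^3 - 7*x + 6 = (x - 2)*(x^2 + 2*x - 3) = (x - 2)*(x - 1)*(x + 3)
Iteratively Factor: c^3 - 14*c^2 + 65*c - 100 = (c - 5)*(c^2 - 9*c + 20) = (c - 5)^2*(c - 4)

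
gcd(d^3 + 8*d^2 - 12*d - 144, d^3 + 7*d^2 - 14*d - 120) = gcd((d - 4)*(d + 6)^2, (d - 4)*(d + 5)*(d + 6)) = d^2 + 2*d - 24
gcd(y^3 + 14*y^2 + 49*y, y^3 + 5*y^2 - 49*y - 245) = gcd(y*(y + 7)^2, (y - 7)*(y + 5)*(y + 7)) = y + 7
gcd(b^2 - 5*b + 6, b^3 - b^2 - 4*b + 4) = b - 2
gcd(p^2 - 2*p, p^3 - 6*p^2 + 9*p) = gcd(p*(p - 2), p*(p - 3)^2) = p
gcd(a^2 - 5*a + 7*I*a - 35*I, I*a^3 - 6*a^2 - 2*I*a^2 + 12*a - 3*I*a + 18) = 1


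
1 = 1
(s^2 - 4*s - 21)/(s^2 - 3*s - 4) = (-s^2 + 4*s + 21)/(-s^2 + 3*s + 4)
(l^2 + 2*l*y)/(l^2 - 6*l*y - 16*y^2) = l/(l - 8*y)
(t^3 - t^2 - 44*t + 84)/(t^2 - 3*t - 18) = (t^2 + 5*t - 14)/(t + 3)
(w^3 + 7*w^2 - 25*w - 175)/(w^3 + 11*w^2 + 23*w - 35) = (w - 5)/(w - 1)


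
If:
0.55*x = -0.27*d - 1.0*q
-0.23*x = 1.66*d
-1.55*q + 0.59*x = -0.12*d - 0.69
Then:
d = 0.07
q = 0.26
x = -0.50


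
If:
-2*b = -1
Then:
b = 1/2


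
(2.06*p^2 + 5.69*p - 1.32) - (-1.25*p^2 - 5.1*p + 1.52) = 3.31*p^2 + 10.79*p - 2.84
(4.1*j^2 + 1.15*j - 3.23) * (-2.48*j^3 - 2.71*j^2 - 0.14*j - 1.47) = -10.168*j^5 - 13.963*j^4 + 4.3199*j^3 + 2.5653*j^2 - 1.2383*j + 4.7481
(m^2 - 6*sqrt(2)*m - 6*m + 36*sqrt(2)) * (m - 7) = m^3 - 13*m^2 - 6*sqrt(2)*m^2 + 42*m + 78*sqrt(2)*m - 252*sqrt(2)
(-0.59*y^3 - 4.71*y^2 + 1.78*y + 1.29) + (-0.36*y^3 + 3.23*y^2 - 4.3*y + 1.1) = -0.95*y^3 - 1.48*y^2 - 2.52*y + 2.39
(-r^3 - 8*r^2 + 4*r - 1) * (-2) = 2*r^3 + 16*r^2 - 8*r + 2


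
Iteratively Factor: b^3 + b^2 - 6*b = (b - 2)*(b^2 + 3*b) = (b - 2)*(b + 3)*(b)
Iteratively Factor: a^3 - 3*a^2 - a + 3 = (a - 3)*(a^2 - 1) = (a - 3)*(a - 1)*(a + 1)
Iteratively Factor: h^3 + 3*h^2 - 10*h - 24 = (h + 4)*(h^2 - h - 6) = (h + 2)*(h + 4)*(h - 3)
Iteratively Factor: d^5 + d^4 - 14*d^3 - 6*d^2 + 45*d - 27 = (d - 1)*(d^4 + 2*d^3 - 12*d^2 - 18*d + 27) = (d - 1)*(d + 3)*(d^3 - d^2 - 9*d + 9) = (d - 1)*(d + 3)^2*(d^2 - 4*d + 3) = (d - 1)^2*(d + 3)^2*(d - 3)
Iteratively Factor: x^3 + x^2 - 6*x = (x)*(x^2 + x - 6) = x*(x + 3)*(x - 2)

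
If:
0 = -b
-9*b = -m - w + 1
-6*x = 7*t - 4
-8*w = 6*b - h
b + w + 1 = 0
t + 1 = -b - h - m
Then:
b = 0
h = -8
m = 2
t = 5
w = -1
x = -31/6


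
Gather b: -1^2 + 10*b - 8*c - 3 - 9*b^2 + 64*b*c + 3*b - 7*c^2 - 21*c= -9*b^2 + b*(64*c + 13) - 7*c^2 - 29*c - 4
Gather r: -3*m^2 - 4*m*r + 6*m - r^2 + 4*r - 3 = -3*m^2 + 6*m - r^2 + r*(4 - 4*m) - 3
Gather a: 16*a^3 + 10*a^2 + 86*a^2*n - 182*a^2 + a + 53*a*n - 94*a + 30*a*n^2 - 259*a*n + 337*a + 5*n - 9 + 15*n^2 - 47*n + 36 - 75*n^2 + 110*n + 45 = 16*a^3 + a^2*(86*n - 172) + a*(30*n^2 - 206*n + 244) - 60*n^2 + 68*n + 72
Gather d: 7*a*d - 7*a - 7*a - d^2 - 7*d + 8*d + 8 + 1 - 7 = -14*a - d^2 + d*(7*a + 1) + 2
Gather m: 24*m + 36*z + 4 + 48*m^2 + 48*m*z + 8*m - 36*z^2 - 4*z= 48*m^2 + m*(48*z + 32) - 36*z^2 + 32*z + 4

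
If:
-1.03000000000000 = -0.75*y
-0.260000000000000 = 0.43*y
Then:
No Solution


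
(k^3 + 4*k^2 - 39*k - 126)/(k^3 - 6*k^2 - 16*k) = (-k^3 - 4*k^2 + 39*k + 126)/(k*(-k^2 + 6*k + 16))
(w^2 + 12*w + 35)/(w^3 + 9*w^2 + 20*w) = (w + 7)/(w*(w + 4))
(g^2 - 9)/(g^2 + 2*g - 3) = (g - 3)/(g - 1)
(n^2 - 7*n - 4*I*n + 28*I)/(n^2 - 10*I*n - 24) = (n - 7)/(n - 6*I)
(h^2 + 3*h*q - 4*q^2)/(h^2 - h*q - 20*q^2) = (-h + q)/(-h + 5*q)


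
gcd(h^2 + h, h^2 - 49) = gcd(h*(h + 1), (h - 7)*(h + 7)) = 1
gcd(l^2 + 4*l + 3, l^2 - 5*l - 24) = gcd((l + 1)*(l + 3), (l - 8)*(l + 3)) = l + 3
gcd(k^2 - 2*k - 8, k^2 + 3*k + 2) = k + 2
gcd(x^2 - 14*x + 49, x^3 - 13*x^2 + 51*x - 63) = x - 7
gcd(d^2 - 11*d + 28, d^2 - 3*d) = 1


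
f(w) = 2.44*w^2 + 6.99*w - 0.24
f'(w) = 4.88*w + 6.99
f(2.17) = 26.42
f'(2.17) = 17.58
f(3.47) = 53.40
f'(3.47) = 23.92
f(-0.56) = -3.39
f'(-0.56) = 4.26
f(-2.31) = -3.37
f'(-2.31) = -4.28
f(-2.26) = -3.57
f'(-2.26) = -4.04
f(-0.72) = -4.01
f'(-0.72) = 3.48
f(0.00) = -0.24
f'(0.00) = 6.99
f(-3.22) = 2.55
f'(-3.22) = -8.72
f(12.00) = 435.00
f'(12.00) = 65.55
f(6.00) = 129.54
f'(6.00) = 36.27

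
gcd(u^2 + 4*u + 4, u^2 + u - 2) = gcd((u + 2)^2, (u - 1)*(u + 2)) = u + 2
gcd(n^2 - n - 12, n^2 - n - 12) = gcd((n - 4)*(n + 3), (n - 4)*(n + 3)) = n^2 - n - 12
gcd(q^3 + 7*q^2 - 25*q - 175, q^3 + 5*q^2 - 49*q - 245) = q^2 + 12*q + 35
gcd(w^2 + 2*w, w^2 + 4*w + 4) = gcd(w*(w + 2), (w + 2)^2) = w + 2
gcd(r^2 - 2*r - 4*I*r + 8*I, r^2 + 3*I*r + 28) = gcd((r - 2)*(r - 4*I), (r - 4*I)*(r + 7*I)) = r - 4*I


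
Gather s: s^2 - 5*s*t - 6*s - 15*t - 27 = s^2 + s*(-5*t - 6) - 15*t - 27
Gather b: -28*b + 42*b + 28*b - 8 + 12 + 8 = 42*b + 12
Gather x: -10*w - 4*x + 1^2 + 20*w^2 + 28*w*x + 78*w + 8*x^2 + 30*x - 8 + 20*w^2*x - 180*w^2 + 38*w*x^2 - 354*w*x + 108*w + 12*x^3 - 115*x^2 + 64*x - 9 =-160*w^2 + 176*w + 12*x^3 + x^2*(38*w - 107) + x*(20*w^2 - 326*w + 90) - 16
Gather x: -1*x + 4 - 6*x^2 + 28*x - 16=-6*x^2 + 27*x - 12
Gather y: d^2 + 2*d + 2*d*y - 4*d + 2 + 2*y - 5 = d^2 - 2*d + y*(2*d + 2) - 3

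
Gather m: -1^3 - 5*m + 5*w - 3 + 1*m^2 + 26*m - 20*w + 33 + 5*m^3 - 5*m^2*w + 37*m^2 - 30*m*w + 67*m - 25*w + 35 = 5*m^3 + m^2*(38 - 5*w) + m*(88 - 30*w) - 40*w + 64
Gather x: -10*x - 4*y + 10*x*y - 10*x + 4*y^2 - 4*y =x*(10*y - 20) + 4*y^2 - 8*y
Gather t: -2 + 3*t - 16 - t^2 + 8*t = -t^2 + 11*t - 18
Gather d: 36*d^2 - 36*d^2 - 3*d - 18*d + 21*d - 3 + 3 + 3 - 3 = 0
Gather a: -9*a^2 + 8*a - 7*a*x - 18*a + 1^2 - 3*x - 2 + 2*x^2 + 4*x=-9*a^2 + a*(-7*x - 10) + 2*x^2 + x - 1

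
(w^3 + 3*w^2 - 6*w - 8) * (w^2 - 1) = w^5 + 3*w^4 - 7*w^3 - 11*w^2 + 6*w + 8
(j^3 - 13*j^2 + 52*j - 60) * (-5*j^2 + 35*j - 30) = -5*j^5 + 100*j^4 - 745*j^3 + 2510*j^2 - 3660*j + 1800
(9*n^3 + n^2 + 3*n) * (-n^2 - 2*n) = -9*n^5 - 19*n^4 - 5*n^3 - 6*n^2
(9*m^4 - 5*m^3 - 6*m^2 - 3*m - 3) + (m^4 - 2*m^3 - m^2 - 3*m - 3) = 10*m^4 - 7*m^3 - 7*m^2 - 6*m - 6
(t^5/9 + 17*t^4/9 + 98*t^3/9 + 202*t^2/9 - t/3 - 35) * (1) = t^5/9 + 17*t^4/9 + 98*t^3/9 + 202*t^2/9 - t/3 - 35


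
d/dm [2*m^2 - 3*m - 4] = 4*m - 3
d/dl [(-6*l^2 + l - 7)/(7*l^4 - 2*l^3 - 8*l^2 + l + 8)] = (84*l^5 - 33*l^4 + 200*l^3 - 40*l^2 - 208*l + 15)/(49*l^8 - 28*l^7 - 108*l^6 + 46*l^5 + 172*l^4 - 48*l^3 - 127*l^2 + 16*l + 64)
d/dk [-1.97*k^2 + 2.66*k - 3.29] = 2.66 - 3.94*k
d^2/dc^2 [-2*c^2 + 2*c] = -4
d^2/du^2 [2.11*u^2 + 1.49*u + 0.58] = 4.22000000000000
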